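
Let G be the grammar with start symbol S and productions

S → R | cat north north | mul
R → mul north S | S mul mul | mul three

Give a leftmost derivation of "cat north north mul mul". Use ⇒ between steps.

S ⇒ R ⇒ S mul mul ⇒ cat north north mul mul

S ⇒ R   [S → R]
R ⇒ S mul mul   [R → S mul mul]
S mul mul ⇒ cat north north mul mul   [S → cat north north]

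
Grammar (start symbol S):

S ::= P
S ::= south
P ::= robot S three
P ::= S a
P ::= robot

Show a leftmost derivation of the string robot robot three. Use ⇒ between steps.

S ⇒ P ⇒ robot S three ⇒ robot P three ⇒ robot robot three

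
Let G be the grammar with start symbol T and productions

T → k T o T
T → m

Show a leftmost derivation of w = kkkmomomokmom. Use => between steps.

T => kToT => kkToToT => kkkToToToT => kkkmoToToT => kkkmomoToT => kkkmomomoT => kkkmomomokToT => kkkmomomokmoT => kkkmomomokmom

T => kToT   [T → k T o T]
kToT => kkToToT   [T → k T o T]
kkToToT => kkkToToToT   [T → k T o T]
kkkToToToT => kkkmoToToT   [T → m]
kkkmoToToT => kkkmomoToT   [T → m]
kkkmomoToT => kkkmomomoT   [T → m]
kkkmomomoT => kkkmomomokToT   [T → k T o T]
kkkmomomokToT => kkkmomomokmoT   [T → m]
kkkmomomokmoT => kkkmomomokmom   [T → m]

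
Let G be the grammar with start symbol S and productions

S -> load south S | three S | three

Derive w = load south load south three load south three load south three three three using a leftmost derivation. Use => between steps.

S => load south S => load south load south S => load south load south three S => load south load south three load south S => load south load south three load south three S => load south load south three load south three load south S => load south load south three load south three load south three S => load south load south three load south three load south three three S => load south load south three load south three load south three three three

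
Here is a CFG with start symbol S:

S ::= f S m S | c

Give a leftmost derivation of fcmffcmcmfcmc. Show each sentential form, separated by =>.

S => fSmS   [S ::= f S m S]
fSmS => fcmS   [S ::= c]
fcmS => fcmfSmS   [S ::= f S m S]
fcmfSmS => fcmffSmSmS   [S ::= f S m S]
fcmffSmSmS => fcmffcmSmS   [S ::= c]
fcmffcmSmS => fcmffcmcmS   [S ::= c]
fcmffcmcmS => fcmffcmcmfSmS   [S ::= f S m S]
fcmffcmcmfSmS => fcmffcmcmfcmS   [S ::= c]
fcmffcmcmfcmS => fcmffcmcmfcmc   [S ::= c]

S=>fSmS=>fcmS=>fcmfSmS=>fcmffSmSmS=>fcmffcmSmS=>fcmffcmcmS=>fcmffcmcmfSmS=>fcmffcmcmfcmS=>fcmffcmcmfcmc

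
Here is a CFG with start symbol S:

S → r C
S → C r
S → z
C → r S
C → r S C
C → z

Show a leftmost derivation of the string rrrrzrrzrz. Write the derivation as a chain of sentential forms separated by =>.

S => rC => rrSC => rrCrC => rrrSCrC => rrrrCCrC => rrrrzCrC => rrrrzrSrC => rrrrzrrCrC => rrrrzrrzrC => rrrrzrrzrz

S => rC   [S → r C]
rC => rrSC   [C → r S C]
rrSC => rrCrC   [S → C r]
rrCrC => rrrSCrC   [C → r S C]
rrrSCrC => rrrrCCrC   [S → r C]
rrrrCCrC => rrrrzCrC   [C → z]
rrrrzCrC => rrrrzrSrC   [C → r S]
rrrrzrSrC => rrrrzrrCrC   [S → r C]
rrrrzrrCrC => rrrrzrrzrC   [C → z]
rrrrzrrzrC => rrrrzrrzrz   [C → z]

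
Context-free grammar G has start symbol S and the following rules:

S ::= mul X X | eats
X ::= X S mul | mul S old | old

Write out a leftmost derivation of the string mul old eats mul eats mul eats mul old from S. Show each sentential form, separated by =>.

S => mul X X   [S ::= mul X X]
mul X X => mul X S mul X   [X ::= X S mul]
mul X S mul X => mul X S mul S mul X   [X ::= X S mul]
mul X S mul S mul X => mul X S mul S mul S mul X   [X ::= X S mul]
mul X S mul S mul S mul X => mul old S mul S mul S mul X   [X ::= old]
mul old S mul S mul S mul X => mul old eats mul S mul S mul X   [S ::= eats]
mul old eats mul S mul S mul X => mul old eats mul eats mul S mul X   [S ::= eats]
mul old eats mul eats mul S mul X => mul old eats mul eats mul eats mul X   [S ::= eats]
mul old eats mul eats mul eats mul X => mul old eats mul eats mul eats mul old   [X ::= old]

S => mul X X => mul X S mul X => mul X S mul S mul X => mul X S mul S mul S mul X => mul old S mul S mul S mul X => mul old eats mul S mul S mul X => mul old eats mul eats mul S mul X => mul old eats mul eats mul eats mul X => mul old eats mul eats mul eats mul old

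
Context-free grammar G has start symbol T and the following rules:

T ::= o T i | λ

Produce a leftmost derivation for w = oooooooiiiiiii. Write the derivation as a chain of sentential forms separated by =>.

T => oTi => ooTii => oooTiii => ooooTiiii => oooooTiiiii => ooooooTiiiiii => oooooooTiiiiiii => oooooooiiiiiii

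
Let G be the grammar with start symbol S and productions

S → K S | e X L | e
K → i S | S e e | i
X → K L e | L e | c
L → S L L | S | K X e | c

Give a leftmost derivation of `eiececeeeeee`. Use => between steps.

S => KS => SeeS => KSeeS => SeeSeeS => eXLeeSeeS => eKLeLeeSeeS => eiSLeLeeSeeS => eieLeLeeSeeS => eieceLeeSeeS => eiececeeSeeS => eiececeeeeeS => eiececeeeeee

S => KS   [S → K S]
KS => SeeS   [K → S e e]
SeeS => KSeeS   [S → K S]
KSeeS => SeeSeeS   [K → S e e]
SeeSeeS => eXLeeSeeS   [S → e X L]
eXLeeSeeS => eKLeLeeSeeS   [X → K L e]
eKLeLeeSeeS => eiSLeLeeSeeS   [K → i S]
eiSLeLeeSeeS => eieLeLeeSeeS   [S → e]
eieLeLeeSeeS => eieceLeeSeeS   [L → c]
eieceLeeSeeS => eiececeeSeeS   [L → c]
eiececeeSeeS => eiececeeeeeS   [S → e]
eiececeeeeeS => eiececeeeeee   [S → e]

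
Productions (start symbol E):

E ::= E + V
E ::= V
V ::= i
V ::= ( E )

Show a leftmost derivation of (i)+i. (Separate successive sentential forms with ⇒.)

E⇒E+V⇒V+V⇒(E)+V⇒(V)+V⇒(i)+V⇒(i)+i

E ⇒ E+V   [E ::= E + V]
E+V ⇒ V+V   [E ::= V]
V+V ⇒ (E)+V   [V ::= ( E )]
(E)+V ⇒ (V)+V   [E ::= V]
(V)+V ⇒ (i)+V   [V ::= i]
(i)+V ⇒ (i)+i   [V ::= i]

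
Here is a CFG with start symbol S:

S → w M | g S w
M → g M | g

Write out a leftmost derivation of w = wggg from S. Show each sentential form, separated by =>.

S=>wM=>wgM=>wggM=>wggg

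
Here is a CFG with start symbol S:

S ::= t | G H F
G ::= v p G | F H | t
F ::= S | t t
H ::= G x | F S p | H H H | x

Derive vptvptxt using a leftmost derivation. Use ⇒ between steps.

S ⇒ GHF ⇒ vpGHF ⇒ vptHF ⇒ vptGxF ⇒ vptvpGxF ⇒ vptvptxF ⇒ vptvptxS ⇒ vptvptxt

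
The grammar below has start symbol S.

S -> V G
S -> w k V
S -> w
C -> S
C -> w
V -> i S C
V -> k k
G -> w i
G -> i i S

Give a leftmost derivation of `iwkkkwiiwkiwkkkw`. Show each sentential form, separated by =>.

S => VG   [S -> V G]
VG => iSCG   [V -> i S C]
iSCG => iwkVCG   [S -> w k V]
iwkVCG => iwkkkCG   [V -> k k]
iwkkkCG => iwkkkSG   [C -> S]
iwkkkSG => iwkkkwG   [S -> w]
iwkkkwG => iwkkkwiiS   [G -> i i S]
iwkkkwiiS => iwkkkwiiwkV   [S -> w k V]
iwkkkwiiwkV => iwkkkwiiwkiSC   [V -> i S C]
iwkkkwiiwkiSC => iwkkkwiiwkiwkVC   [S -> w k V]
iwkkkwiiwkiwkVC => iwkkkwiiwkiwkkkC   [V -> k k]
iwkkkwiiwkiwkkkC => iwkkkwiiwkiwkkkw   [C -> w]

S => VG => iSCG => iwkVCG => iwkkkCG => iwkkkSG => iwkkkwG => iwkkkwiiS => iwkkkwiiwkV => iwkkkwiiwkiSC => iwkkkwiiwkiwkVC => iwkkkwiiwkiwkkkC => iwkkkwiiwkiwkkkw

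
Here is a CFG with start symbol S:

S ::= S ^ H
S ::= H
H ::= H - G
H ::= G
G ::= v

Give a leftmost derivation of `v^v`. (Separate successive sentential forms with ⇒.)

S ⇒ S^H   [S ::= S ^ H]
S^H ⇒ H^H   [S ::= H]
H^H ⇒ G^H   [H ::= G]
G^H ⇒ v^H   [G ::= v]
v^H ⇒ v^G   [H ::= G]
v^G ⇒ v^v   [G ::= v]

S ⇒ S^H ⇒ H^H ⇒ G^H ⇒ v^H ⇒ v^G ⇒ v^v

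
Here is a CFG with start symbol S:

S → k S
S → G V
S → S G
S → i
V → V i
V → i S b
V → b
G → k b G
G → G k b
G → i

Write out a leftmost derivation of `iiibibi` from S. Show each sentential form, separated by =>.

S => SG => GVG => iVG => iiSbG => iiSGbG => iiGVGbG => iiiVGbG => iiibGbG => iiibibG => iiibibi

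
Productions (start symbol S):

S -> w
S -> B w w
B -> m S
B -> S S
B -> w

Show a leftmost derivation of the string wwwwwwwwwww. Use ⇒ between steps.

S ⇒ Bww ⇒ SSww ⇒ BwwSww ⇒ SSwwSww ⇒ wSwwSww ⇒ wBwwwwSww ⇒ wwwwwwSww ⇒ wwwwwwBwwww ⇒ wwwwwwwwwww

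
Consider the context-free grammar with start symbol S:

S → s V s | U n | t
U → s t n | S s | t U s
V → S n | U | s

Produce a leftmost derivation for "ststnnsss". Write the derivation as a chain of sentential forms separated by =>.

S => sVs => sUs => stUss => stSsss => stUnsss => ststnnsss

S => sVs   [S → s V s]
sVs => sUs   [V → U]
sUs => stUss   [U → t U s]
stUss => stSsss   [U → S s]
stSsss => stUnsss   [S → U n]
stUnsss => ststnnsss   [U → s t n]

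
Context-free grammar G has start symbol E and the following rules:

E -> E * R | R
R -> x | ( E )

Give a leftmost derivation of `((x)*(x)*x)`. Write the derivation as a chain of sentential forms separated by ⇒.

E ⇒ R   [E -> R]
R ⇒ (E)   [R -> ( E )]
(E) ⇒ (E*R)   [E -> E * R]
(E*R) ⇒ (E*R*R)   [E -> E * R]
(E*R*R) ⇒ (R*R*R)   [E -> R]
(R*R*R) ⇒ ((E)*R*R)   [R -> ( E )]
((E)*R*R) ⇒ ((R)*R*R)   [E -> R]
((R)*R*R) ⇒ ((x)*R*R)   [R -> x]
((x)*R*R) ⇒ ((x)*(E)*R)   [R -> ( E )]
((x)*(E)*R) ⇒ ((x)*(R)*R)   [E -> R]
((x)*(R)*R) ⇒ ((x)*(x)*R)   [R -> x]
((x)*(x)*R) ⇒ ((x)*(x)*x)   [R -> x]

E ⇒ R ⇒ (E) ⇒ (E*R) ⇒ (E*R*R) ⇒ (R*R*R) ⇒ ((E)*R*R) ⇒ ((R)*R*R) ⇒ ((x)*R*R) ⇒ ((x)*(E)*R) ⇒ ((x)*(R)*R) ⇒ ((x)*(x)*R) ⇒ ((x)*(x)*x)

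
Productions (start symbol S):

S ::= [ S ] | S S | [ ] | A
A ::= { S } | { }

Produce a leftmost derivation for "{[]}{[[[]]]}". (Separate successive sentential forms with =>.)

S => SS   [S ::= S S]
SS => AS   [S ::= A]
AS => {S}S   [A ::= { S }]
{S}S => {[]}S   [S ::= [ ]]
{[]}S => {[]}A   [S ::= A]
{[]}A => {[]}{S}   [A ::= { S }]
{[]}{S} => {[]}{[S]}   [S ::= [ S ]]
{[]}{[S]} => {[]}{[[S]]}   [S ::= [ S ]]
{[]}{[[S]]} => {[]}{[[[]]]}   [S ::= [ ]]

S=>SS=>AS=>{S}S=>{[]}S=>{[]}A=>{[]}{S}=>{[]}{[S]}=>{[]}{[[S]]}=>{[]}{[[[]]]}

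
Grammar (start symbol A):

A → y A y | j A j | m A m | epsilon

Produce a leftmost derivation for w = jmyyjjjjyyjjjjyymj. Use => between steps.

A => jAj   [A → j A j]
jAj => jmAmj   [A → m A m]
jmAmj => jmyAymj   [A → y A y]
jmyAymj => jmyyAyymj   [A → y A y]
jmyyAyymj => jmyyjAjyymj   [A → j A j]
jmyyjAjyymj => jmyyjjAjjyymj   [A → j A j]
jmyyjjAjjyymj => jmyyjjjAjjjyymj   [A → j A j]
jmyyjjjAjjjyymj => jmyyjjjjAjjjjyymj   [A → j A j]
jmyyjjjjAjjjjyymj => jmyyjjjjyAyjjjjyymj   [A → y A y]
jmyyjjjjyAyjjjjyymj => jmyyjjjjyyjjjjyymj   [A → epsilon]

A => jAj => jmAmj => jmyAymj => jmyyAyymj => jmyyjAjyymj => jmyyjjAjjyymj => jmyyjjjAjjjyymj => jmyyjjjjAjjjjyymj => jmyyjjjjyAyjjjjyymj => jmyyjjjjyyjjjjyymj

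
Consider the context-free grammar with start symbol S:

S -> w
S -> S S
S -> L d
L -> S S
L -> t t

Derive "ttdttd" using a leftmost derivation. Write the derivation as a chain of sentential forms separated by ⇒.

S ⇒ SS ⇒ LdS ⇒ ttdS ⇒ ttdLd ⇒ ttdttd

S ⇒ SS   [S -> S S]
SS ⇒ LdS   [S -> L d]
LdS ⇒ ttdS   [L -> t t]
ttdS ⇒ ttdLd   [S -> L d]
ttdLd ⇒ ttdttd   [L -> t t]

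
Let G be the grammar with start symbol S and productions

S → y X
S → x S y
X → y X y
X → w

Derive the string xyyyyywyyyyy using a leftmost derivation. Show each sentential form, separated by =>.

S => xSy   [S → x S y]
xSy => xyXy   [S → y X]
xyXy => xyyXyy   [X → y X y]
xyyXyy => xyyyXyyy   [X → y X y]
xyyyXyyy => xyyyyXyyyy   [X → y X y]
xyyyyXyyyy => xyyyyyXyyyyy   [X → y X y]
xyyyyyXyyyyy => xyyyyywyyyyy   [X → w]

S=>xSy=>xyXy=>xyyXyy=>xyyyXyyy=>xyyyyXyyyy=>xyyyyyXyyyyy=>xyyyyywyyyyy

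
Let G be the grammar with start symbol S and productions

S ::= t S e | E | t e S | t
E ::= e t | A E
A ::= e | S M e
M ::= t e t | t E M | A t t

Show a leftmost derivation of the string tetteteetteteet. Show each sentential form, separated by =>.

S => E => AE => SMeE => EMeE => AEMeE => SMeEMeE => teSMeEMeE => tetMeEMeE => tetteteEMeE => tetteteetMeE => tetteteetteteE => tetteteetteteet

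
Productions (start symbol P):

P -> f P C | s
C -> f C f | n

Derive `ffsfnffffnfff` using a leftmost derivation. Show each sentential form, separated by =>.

P => fPC   [P -> f P C]
fPC => ffPCC   [P -> f P C]
ffPCC => ffsCC   [P -> s]
ffsCC => ffsfCfC   [C -> f C f]
ffsfCfC => ffsfnfC   [C -> n]
ffsfnfC => ffsfnffCf   [C -> f C f]
ffsfnffCf => ffsfnfffCff   [C -> f C f]
ffsfnfffCff => ffsfnffffCfff   [C -> f C f]
ffsfnffffCfff => ffsfnffffnfff   [C -> n]

P=>fPC=>ffPCC=>ffsCC=>ffsfCfC=>ffsfnfC=>ffsfnffCf=>ffsfnfffCff=>ffsfnffffCfff=>ffsfnffffnfff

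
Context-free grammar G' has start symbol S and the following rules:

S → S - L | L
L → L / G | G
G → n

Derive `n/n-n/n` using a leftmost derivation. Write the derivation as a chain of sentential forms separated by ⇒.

S ⇒ S-L   [S → S - L]
S-L ⇒ L-L   [S → L]
L-L ⇒ L/G-L   [L → L / G]
L/G-L ⇒ G/G-L   [L → G]
G/G-L ⇒ n/G-L   [G → n]
n/G-L ⇒ n/n-L   [G → n]
n/n-L ⇒ n/n-L/G   [L → L / G]
n/n-L/G ⇒ n/n-G/G   [L → G]
n/n-G/G ⇒ n/n-n/G   [G → n]
n/n-n/G ⇒ n/n-n/n   [G → n]

S ⇒ S-L ⇒ L-L ⇒ L/G-L ⇒ G/G-L ⇒ n/G-L ⇒ n/n-L ⇒ n/n-L/G ⇒ n/n-G/G ⇒ n/n-n/G ⇒ n/n-n/n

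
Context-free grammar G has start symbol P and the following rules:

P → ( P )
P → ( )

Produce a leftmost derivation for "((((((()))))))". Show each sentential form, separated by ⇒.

P⇒(P)⇒((P))⇒(((P)))⇒((((P))))⇒(((((P)))))⇒((((((P))))))⇒((((((()))))))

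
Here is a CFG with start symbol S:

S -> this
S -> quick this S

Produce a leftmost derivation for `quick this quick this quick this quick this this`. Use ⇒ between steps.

S ⇒ quick this S ⇒ quick this quick this S ⇒ quick this quick this quick this S ⇒ quick this quick this quick this quick this S ⇒ quick this quick this quick this quick this this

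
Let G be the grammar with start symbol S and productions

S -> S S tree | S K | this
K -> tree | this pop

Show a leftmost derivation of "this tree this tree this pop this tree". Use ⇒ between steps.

S ⇒ S S tree   [S -> S S tree]
S S tree ⇒ S K S tree   [S -> S K]
S K S tree ⇒ S S tree K S tree   [S -> S S tree]
S S tree K S tree ⇒ S K S tree K S tree   [S -> S K]
S K S tree K S tree ⇒ this K S tree K S tree   [S -> this]
this K S tree K S tree ⇒ this tree S tree K S tree   [K -> tree]
this tree S tree K S tree ⇒ this tree this tree K S tree   [S -> this]
this tree this tree K S tree ⇒ this tree this tree this pop S tree   [K -> this pop]
this tree this tree this pop S tree ⇒ this tree this tree this pop this tree   [S -> this]

S ⇒ S S tree ⇒ S K S tree ⇒ S S tree K S tree ⇒ S K S tree K S tree ⇒ this K S tree K S tree ⇒ this tree S tree K S tree ⇒ this tree this tree K S tree ⇒ this tree this tree this pop S tree ⇒ this tree this tree this pop this tree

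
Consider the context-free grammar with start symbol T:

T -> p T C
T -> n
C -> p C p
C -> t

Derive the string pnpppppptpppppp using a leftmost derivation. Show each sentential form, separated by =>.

T => pTC   [T -> p T C]
pTC => pnC   [T -> n]
pnC => pnpCp   [C -> p C p]
pnpCp => pnppCpp   [C -> p C p]
pnppCpp => pnpppCppp   [C -> p C p]
pnpppCppp => pnppppCpppp   [C -> p C p]
pnppppCpppp => pnpppppCppppp   [C -> p C p]
pnpppppCppppp => pnppppppCpppppp   [C -> p C p]
pnppppppCpppppp => pnpppppptpppppp   [C -> t]

T => pTC => pnC => pnpCp => pnppCpp => pnpppCppp => pnppppCpppp => pnpppppCppppp => pnppppppCpppppp => pnpppppptpppppp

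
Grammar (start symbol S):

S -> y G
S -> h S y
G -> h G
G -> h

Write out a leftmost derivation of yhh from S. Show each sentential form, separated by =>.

S => yG => yhG => yhh

S => yG   [S -> y G]
yG => yhG   [G -> h G]
yhG => yhh   [G -> h]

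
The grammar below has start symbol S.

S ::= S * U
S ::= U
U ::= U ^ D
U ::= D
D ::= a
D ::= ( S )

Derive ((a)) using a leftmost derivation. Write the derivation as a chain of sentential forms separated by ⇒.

S⇒U⇒D⇒(S)⇒(U)⇒(D)⇒((S))⇒((U))⇒((D))⇒((a))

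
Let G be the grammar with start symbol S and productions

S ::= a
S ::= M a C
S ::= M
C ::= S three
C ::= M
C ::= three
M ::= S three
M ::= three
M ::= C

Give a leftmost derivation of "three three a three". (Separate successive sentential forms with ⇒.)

S ⇒ M a C ⇒ S three a C ⇒ M three a C ⇒ three three a C ⇒ three three a three

S ⇒ M a C   [S ::= M a C]
M a C ⇒ S three a C   [M ::= S three]
S three a C ⇒ M three a C   [S ::= M]
M three a C ⇒ three three a C   [M ::= three]
three three a C ⇒ three three a three   [C ::= three]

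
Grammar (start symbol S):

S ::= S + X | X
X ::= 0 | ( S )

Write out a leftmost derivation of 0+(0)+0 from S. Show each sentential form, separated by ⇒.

S ⇒ S+X ⇒ S+X+X ⇒ X+X+X ⇒ 0+X+X ⇒ 0+(S)+X ⇒ 0+(X)+X ⇒ 0+(0)+X ⇒ 0+(0)+0

S ⇒ S+X   [S ::= S + X]
S+X ⇒ S+X+X   [S ::= S + X]
S+X+X ⇒ X+X+X   [S ::= X]
X+X+X ⇒ 0+X+X   [X ::= 0]
0+X+X ⇒ 0+(S)+X   [X ::= ( S )]
0+(S)+X ⇒ 0+(X)+X   [S ::= X]
0+(X)+X ⇒ 0+(0)+X   [X ::= 0]
0+(0)+X ⇒ 0+(0)+0   [X ::= 0]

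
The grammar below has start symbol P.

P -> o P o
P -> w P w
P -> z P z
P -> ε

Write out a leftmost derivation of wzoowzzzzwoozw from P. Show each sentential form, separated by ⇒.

P ⇒ wPw   [P -> w P w]
wPw ⇒ wzPzw   [P -> z P z]
wzPzw ⇒ wzoPozw   [P -> o P o]
wzoPozw ⇒ wzooPoozw   [P -> o P o]
wzooPoozw ⇒ wzoowPwoozw   [P -> w P w]
wzoowPwoozw ⇒ wzoowzPzwoozw   [P -> z P z]
wzoowzPzwoozw ⇒ wzoowzzPzzwoozw   [P -> z P z]
wzoowzzPzzwoozw ⇒ wzoowzzzzwoozw   [P -> ε]

P ⇒ wPw ⇒ wzPzw ⇒ wzoPozw ⇒ wzooPoozw ⇒ wzoowPwoozw ⇒ wzoowzPzwoozw ⇒ wzoowzzPzzwoozw ⇒ wzoowzzzzwoozw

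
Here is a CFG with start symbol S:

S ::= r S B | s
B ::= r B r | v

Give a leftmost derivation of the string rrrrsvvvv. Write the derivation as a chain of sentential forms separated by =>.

S => rSB => rrSBB => rrrSBBB => rrrrSBBBB => rrrrsBBBB => rrrrsvBBB => rrrrsvvBB => rrrrsvvvB => rrrrsvvvv

S => rSB   [S ::= r S B]
rSB => rrSBB   [S ::= r S B]
rrSBB => rrrSBBB   [S ::= r S B]
rrrSBBB => rrrrSBBBB   [S ::= r S B]
rrrrSBBBB => rrrrsBBBB   [S ::= s]
rrrrsBBBB => rrrrsvBBB   [B ::= v]
rrrrsvBBB => rrrrsvvBB   [B ::= v]
rrrrsvvBB => rrrrsvvvB   [B ::= v]
rrrrsvvvB => rrrrsvvvv   [B ::= v]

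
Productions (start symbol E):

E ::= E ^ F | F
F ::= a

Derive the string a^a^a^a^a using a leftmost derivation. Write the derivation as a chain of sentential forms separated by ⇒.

E ⇒ E^F   [E ::= E ^ F]
E^F ⇒ E^F^F   [E ::= E ^ F]
E^F^F ⇒ E^F^F^F   [E ::= E ^ F]
E^F^F^F ⇒ E^F^F^F^F   [E ::= E ^ F]
E^F^F^F^F ⇒ F^F^F^F^F   [E ::= F]
F^F^F^F^F ⇒ a^F^F^F^F   [F ::= a]
a^F^F^F^F ⇒ a^a^F^F^F   [F ::= a]
a^a^F^F^F ⇒ a^a^a^F^F   [F ::= a]
a^a^a^F^F ⇒ a^a^a^a^F   [F ::= a]
a^a^a^a^F ⇒ a^a^a^a^a   [F ::= a]

E ⇒ E^F ⇒ E^F^F ⇒ E^F^F^F ⇒ E^F^F^F^F ⇒ F^F^F^F^F ⇒ a^F^F^F^F ⇒ a^a^F^F^F ⇒ a^a^a^F^F ⇒ a^a^a^a^F ⇒ a^a^a^a^a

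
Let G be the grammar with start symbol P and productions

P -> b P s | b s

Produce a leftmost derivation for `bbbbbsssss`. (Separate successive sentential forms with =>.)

P => bPs => bbPss => bbbPsss => bbbbPssss => bbbbbsssss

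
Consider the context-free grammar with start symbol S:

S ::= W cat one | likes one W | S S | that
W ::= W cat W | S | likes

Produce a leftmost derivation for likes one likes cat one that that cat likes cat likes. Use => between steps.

S => likes one W => likes one W cat W => likes one W cat W cat W => likes one S cat W cat W => likes one S S cat W cat W => likes one S S S cat W cat W => likes one W cat one S S cat W cat W => likes one likes cat one S S cat W cat W => likes one likes cat one that S cat W cat W => likes one likes cat one that that cat W cat W => likes one likes cat one that that cat likes cat W => likes one likes cat one that that cat likes cat likes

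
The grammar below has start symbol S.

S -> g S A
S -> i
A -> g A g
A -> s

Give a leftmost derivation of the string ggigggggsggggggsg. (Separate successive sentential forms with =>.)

S => gSA => ggSAA => ggiAA => ggigAgA => ggiggAggA => ggigggAgggA => ggiggggAggggA => ggigggggAgggggA => ggigggggsgggggA => ggigggggsggggggAg => ggigggggsggggggsg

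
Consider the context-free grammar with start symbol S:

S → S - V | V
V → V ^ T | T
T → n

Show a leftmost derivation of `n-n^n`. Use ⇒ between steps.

S ⇒ S-V   [S → S - V]
S-V ⇒ V-V   [S → V]
V-V ⇒ T-V   [V → T]
T-V ⇒ n-V   [T → n]
n-V ⇒ n-V^T   [V → V ^ T]
n-V^T ⇒ n-T^T   [V → T]
n-T^T ⇒ n-n^T   [T → n]
n-n^T ⇒ n-n^n   [T → n]

S ⇒ S-V ⇒ V-V ⇒ T-V ⇒ n-V ⇒ n-V^T ⇒ n-T^T ⇒ n-n^T ⇒ n-n^n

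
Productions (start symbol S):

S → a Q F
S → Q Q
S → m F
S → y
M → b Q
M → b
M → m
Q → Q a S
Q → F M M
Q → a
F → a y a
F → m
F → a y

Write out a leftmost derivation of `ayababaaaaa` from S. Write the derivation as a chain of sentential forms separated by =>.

S=>QQ=>FMMQ=>ayaMMQ=>ayabQMQ=>ayabaMQ=>ayababQQ=>ayababQaSQ=>ayababaaSQ=>ayababaaQQQ=>ayababaaaQQ=>ayababaaaaQ=>ayababaaaaa

S => QQ   [S → Q Q]
QQ => FMMQ   [Q → F M M]
FMMQ => ayaMMQ   [F → a y a]
ayaMMQ => ayabQMQ   [M → b Q]
ayabQMQ => ayabaMQ   [Q → a]
ayabaMQ => ayababQQ   [M → b Q]
ayababQQ => ayababQaSQ   [Q → Q a S]
ayababQaSQ => ayababaaSQ   [Q → a]
ayababaaSQ => ayababaaQQQ   [S → Q Q]
ayababaaQQQ => ayababaaaQQ   [Q → a]
ayababaaaQQ => ayababaaaaQ   [Q → a]
ayababaaaaQ => ayababaaaaa   [Q → a]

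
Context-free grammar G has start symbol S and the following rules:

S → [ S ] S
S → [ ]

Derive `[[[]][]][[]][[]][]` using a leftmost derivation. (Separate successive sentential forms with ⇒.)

S ⇒ [S]S ⇒ [[S]S]S ⇒ [[[]]S]S ⇒ [[[]][]]S ⇒ [[[]][]][S]S ⇒ [[[]][]][[]]S ⇒ [[[]][]][[]][S]S ⇒ [[[]][]][[]][[]]S ⇒ [[[]][]][[]][[]][]

S ⇒ [S]S   [S → [ S ] S]
[S]S ⇒ [[S]S]S   [S → [ S ] S]
[[S]S]S ⇒ [[[]]S]S   [S → [ ]]
[[[]]S]S ⇒ [[[]][]]S   [S → [ ]]
[[[]][]]S ⇒ [[[]][]][S]S   [S → [ S ] S]
[[[]][]][S]S ⇒ [[[]][]][[]]S   [S → [ ]]
[[[]][]][[]]S ⇒ [[[]][]][[]][S]S   [S → [ S ] S]
[[[]][]][[]][S]S ⇒ [[[]][]][[]][[]]S   [S → [ ]]
[[[]][]][[]][[]]S ⇒ [[[]][]][[]][[]][]   [S → [ ]]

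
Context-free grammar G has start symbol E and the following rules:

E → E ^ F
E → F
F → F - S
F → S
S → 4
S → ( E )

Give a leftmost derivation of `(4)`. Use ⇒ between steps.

E ⇒ F ⇒ S ⇒ (E) ⇒ (F) ⇒ (S) ⇒ (4)

E ⇒ F   [E → F]
F ⇒ S   [F → S]
S ⇒ (E)   [S → ( E )]
(E) ⇒ (F)   [E → F]
(F) ⇒ (S)   [F → S]
(S) ⇒ (4)   [S → 4]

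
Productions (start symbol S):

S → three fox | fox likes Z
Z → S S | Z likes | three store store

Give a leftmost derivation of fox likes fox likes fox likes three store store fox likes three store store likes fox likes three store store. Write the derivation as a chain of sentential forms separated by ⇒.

S ⇒ fox likes Z   [S → fox likes Z]
fox likes Z ⇒ fox likes S S   [Z → S S]
fox likes S S ⇒ fox likes fox likes Z S   [S → fox likes Z]
fox likes fox likes Z S ⇒ fox likes fox likes S S S   [Z → S S]
fox likes fox likes S S S ⇒ fox likes fox likes fox likes Z S S   [S → fox likes Z]
fox likes fox likes fox likes Z S S ⇒ fox likes fox likes fox likes three store store S S   [Z → three store store]
fox likes fox likes fox likes three store store S S ⇒ fox likes fox likes fox likes three store store fox likes Z S   [S → fox likes Z]
fox likes fox likes fox likes three store store fox likes Z S ⇒ fox likes fox likes fox likes three store store fox likes Z likes S   [Z → Z likes]
fox likes fox likes fox likes three store store fox likes Z likes S ⇒ fox likes fox likes fox likes three store store fox likes three store store likes S   [Z → three store store]
fox likes fox likes fox likes three store store fox likes three store store likes S ⇒ fox likes fox likes fox likes three store store fox likes three store store likes fox likes Z   [S → fox likes Z]
fox likes fox likes fox likes three store store fox likes three store store likes fox likes Z ⇒ fox likes fox likes fox likes three store store fox likes three store store likes fox likes three store store   [Z → three store store]

S ⇒ fox likes Z ⇒ fox likes S S ⇒ fox likes fox likes Z S ⇒ fox likes fox likes S S S ⇒ fox likes fox likes fox likes Z S S ⇒ fox likes fox likes fox likes three store store S S ⇒ fox likes fox likes fox likes three store store fox likes Z S ⇒ fox likes fox likes fox likes three store store fox likes Z likes S ⇒ fox likes fox likes fox likes three store store fox likes three store store likes S ⇒ fox likes fox likes fox likes three store store fox likes three store store likes fox likes Z ⇒ fox likes fox likes fox likes three store store fox likes three store store likes fox likes three store store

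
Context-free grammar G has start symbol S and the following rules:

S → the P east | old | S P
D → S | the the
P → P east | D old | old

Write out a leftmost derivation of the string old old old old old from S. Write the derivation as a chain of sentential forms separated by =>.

S => S P   [S → S P]
S P => S P P   [S → S P]
S P P => old P P   [S → old]
old P P => old D old P   [P → D old]
old D old P => old S old P   [D → S]
old S old P => old S P old P   [S → S P]
old S P old P => old old P old P   [S → old]
old old P old P => old old old old P   [P → old]
old old old old P => old old old old old   [P → old]

S => S P => S P P => old P P => old D old P => old S old P => old S P old P => old old P old P => old old old old P => old old old old old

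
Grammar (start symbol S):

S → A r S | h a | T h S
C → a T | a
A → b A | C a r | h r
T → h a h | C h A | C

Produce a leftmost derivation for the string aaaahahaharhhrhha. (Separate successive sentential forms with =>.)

S => ThS   [S → T h S]
ThS => ChAhS   [T → C h A]
ChAhS => aThAhS   [C → a T]
aThAhS => aChAhS   [T → C]
aChAhS => aaThAhS   [C → a T]
aaThAhS => aaChAhS   [T → C]
aaChAhS => aaaThAhS   [C → a T]
aaaThAhS => aaaChAhAhS   [T → C h A]
aaaChAhAhS => aaaahAhAhS   [C → a]
aaaahAhAhS => aaaahCarhAhS   [A → C a r]
aaaahCarhAhS => aaaahaTarhAhS   [C → a T]
aaaahaTarhAhS => aaaahahaharhAhS   [T → h a h]
aaaahahaharhAhS => aaaahahaharhhrhS   [A → h r]
aaaahahaharhhrhS => aaaahahaharhhrhha   [S → h a]

S => ThS => ChAhS => aThAhS => aChAhS => aaThAhS => aaChAhS => aaaThAhS => aaaChAhAhS => aaaahAhAhS => aaaahCarhAhS => aaaahaTarhAhS => aaaahahaharhAhS => aaaahahaharhhrhS => aaaahahaharhhrhha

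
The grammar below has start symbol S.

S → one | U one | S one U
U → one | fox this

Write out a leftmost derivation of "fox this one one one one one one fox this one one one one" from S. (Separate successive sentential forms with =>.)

S => S one U   [S → S one U]
S one U => S one U one U   [S → S one U]
S one U one U => S one U one U one U   [S → S one U]
S one U one U one U => S one U one U one U one U   [S → S one U]
S one U one U one U one U => S one U one U one U one U one U   [S → S one U]
S one U one U one U one U one U => U one one U one U one U one U one U   [S → U one]
U one one U one U one U one U one U => fox this one one U one U one U one U one U   [U → fox this]
fox this one one U one U one U one U one U => fox this one one one one U one U one U one U   [U → one]
fox this one one one one U one U one U one U => fox this one one one one one one U one U one U   [U → one]
fox this one one one one one one U one U one U => fox this one one one one one one fox this one U one U   [U → fox this]
fox this one one one one one one fox this one U one U => fox this one one one one one one fox this one one one U   [U → one]
fox this one one one one one one fox this one one one U => fox this one one one one one one fox this one one one one   [U → one]

S => S one U => S one U one U => S one U one U one U => S one U one U one U one U => S one U one U one U one U one U => U one one U one U one U one U one U => fox this one one U one U one U one U one U => fox this one one one one U one U one U one U => fox this one one one one one one U one U one U => fox this one one one one one one fox this one U one U => fox this one one one one one one fox this one one one U => fox this one one one one one one fox this one one one one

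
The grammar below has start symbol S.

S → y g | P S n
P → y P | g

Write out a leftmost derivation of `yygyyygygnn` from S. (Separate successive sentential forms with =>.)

S => PSn => yPSn => yyPSn => yygSn => yygPSnn => yygyPSnn => yygyyPSnn => yygyyyPSnn => yygyyygSnn => yygyyygygnn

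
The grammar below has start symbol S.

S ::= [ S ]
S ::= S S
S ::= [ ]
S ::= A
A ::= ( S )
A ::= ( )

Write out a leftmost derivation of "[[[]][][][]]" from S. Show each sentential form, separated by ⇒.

S ⇒ [S]   [S ::= [ S ]]
[S] ⇒ [SS]   [S ::= S S]
[SS] ⇒ [SSS]   [S ::= S S]
[SSS] ⇒ [SSSS]   [S ::= S S]
[SSSS] ⇒ [[S]SSS]   [S ::= [ S ]]
[[S]SSS] ⇒ [[[]]SSS]   [S ::= [ ]]
[[[]]SSS] ⇒ [[[]][]SS]   [S ::= [ ]]
[[[]][]SS] ⇒ [[[]][][]S]   [S ::= [ ]]
[[[]][][]S] ⇒ [[[]][][][]]   [S ::= [ ]]

S ⇒ [S] ⇒ [SS] ⇒ [SSS] ⇒ [SSSS] ⇒ [[S]SSS] ⇒ [[[]]SSS] ⇒ [[[]][]SS] ⇒ [[[]][][]S] ⇒ [[[]][][][]]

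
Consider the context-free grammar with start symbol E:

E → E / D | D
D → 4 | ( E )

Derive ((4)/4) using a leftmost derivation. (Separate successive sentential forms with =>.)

E=>D=>(E)=>(E/D)=>(D/D)=>((E)/D)=>((D)/D)=>((4)/D)=>((4)/4)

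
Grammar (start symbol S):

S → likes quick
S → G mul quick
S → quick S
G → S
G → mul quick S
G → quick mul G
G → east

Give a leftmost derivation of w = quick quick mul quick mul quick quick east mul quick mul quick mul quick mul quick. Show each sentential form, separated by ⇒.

S ⇒ quick S ⇒ quick quick S ⇒ quick quick G mul quick ⇒ quick quick mul quick S mul quick ⇒ quick quick mul quick G mul quick mul quick ⇒ quick quick mul quick mul quick S mul quick mul quick ⇒ quick quick mul quick mul quick G mul quick mul quick mul quick ⇒ quick quick mul quick mul quick S mul quick mul quick mul quick ⇒ quick quick mul quick mul quick quick S mul quick mul quick mul quick ⇒ quick quick mul quick mul quick quick G mul quick mul quick mul quick mul quick ⇒ quick quick mul quick mul quick quick east mul quick mul quick mul quick mul quick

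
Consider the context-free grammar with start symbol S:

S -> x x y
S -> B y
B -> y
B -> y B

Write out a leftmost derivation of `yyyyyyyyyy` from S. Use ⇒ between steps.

S ⇒ By ⇒ yBy ⇒ yyBy ⇒ yyyBy ⇒ yyyyBy ⇒ yyyyyBy ⇒ yyyyyyBy ⇒ yyyyyyyBy ⇒ yyyyyyyyBy ⇒ yyyyyyyyyy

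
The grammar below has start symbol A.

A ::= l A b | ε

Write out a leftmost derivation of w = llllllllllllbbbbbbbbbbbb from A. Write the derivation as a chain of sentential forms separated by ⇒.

A ⇒ lAb ⇒ llAbb ⇒ lllAbbb ⇒ llllAbbbb ⇒ lllllAbbbbb ⇒ llllllAbbbbbb ⇒ lllllllAbbbbbbb ⇒ llllllllAbbbbbbbb ⇒ lllllllllAbbbbbbbbb ⇒ llllllllllAbbbbbbbbbb ⇒ lllllllllllAbbbbbbbbbbb ⇒ llllllllllllAbbbbbbbbbbbb ⇒ llllllllllllbbbbbbbbbbbb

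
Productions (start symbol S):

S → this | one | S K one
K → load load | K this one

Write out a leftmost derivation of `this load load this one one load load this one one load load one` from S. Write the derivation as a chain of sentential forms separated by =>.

S => S K one => S K one K one => S K one K one K one => this K one K one K one => this K this one one K one K one => this load load this one one K one K one => this load load this one one K this one one K one => this load load this one one load load this one one K one => this load load this one one load load this one one load load one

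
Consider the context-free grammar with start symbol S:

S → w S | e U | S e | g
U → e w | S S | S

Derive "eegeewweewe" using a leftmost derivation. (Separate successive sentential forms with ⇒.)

S⇒Se⇒eUe⇒eSSe⇒eSeSe⇒eeUeSe⇒eeSeSe⇒eeSeeSe⇒eegeeSe⇒eegeewSe⇒eegeewwSe⇒eegeewweUe⇒eegeewweewe

S ⇒ Se   [S → S e]
Se ⇒ eUe   [S → e U]
eUe ⇒ eSSe   [U → S S]
eSSe ⇒ eSeSe   [S → S e]
eSeSe ⇒ eeUeSe   [S → e U]
eeUeSe ⇒ eeSeSe   [U → S]
eeSeSe ⇒ eeSeeSe   [S → S e]
eeSeeSe ⇒ eegeeSe   [S → g]
eegeeSe ⇒ eegeewSe   [S → w S]
eegeewSe ⇒ eegeewwSe   [S → w S]
eegeewwSe ⇒ eegeewweUe   [S → e U]
eegeewweUe ⇒ eegeewweewe   [U → e w]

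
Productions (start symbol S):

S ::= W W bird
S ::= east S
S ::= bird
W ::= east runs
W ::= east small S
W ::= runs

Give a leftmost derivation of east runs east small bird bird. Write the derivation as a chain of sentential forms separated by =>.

S => W W bird => east runs W bird => east runs east small S bird => east runs east small bird bird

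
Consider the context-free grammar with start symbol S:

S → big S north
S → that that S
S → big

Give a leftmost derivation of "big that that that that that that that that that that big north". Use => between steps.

S => big S north   [S → big S north]
big S north => big that that S north   [S → that that S]
big that that S north => big that that that that S north   [S → that that S]
big that that that that S north => big that that that that that that S north   [S → that that S]
big that that that that that that S north => big that that that that that that that that S north   [S → that that S]
big that that that that that that that that S north => big that that that that that that that that that that S north   [S → that that S]
big that that that that that that that that that that S north => big that that that that that that that that that that big north   [S → big]

S => big S north => big that that S north => big that that that that S north => big that that that that that that S north => big that that that that that that that that S north => big that that that that that that that that that that S north => big that that that that that that that that that that big north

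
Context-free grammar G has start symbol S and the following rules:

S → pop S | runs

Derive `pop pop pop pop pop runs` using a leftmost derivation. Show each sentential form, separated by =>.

S => pop S => pop pop S => pop pop pop S => pop pop pop pop S => pop pop pop pop pop S => pop pop pop pop pop runs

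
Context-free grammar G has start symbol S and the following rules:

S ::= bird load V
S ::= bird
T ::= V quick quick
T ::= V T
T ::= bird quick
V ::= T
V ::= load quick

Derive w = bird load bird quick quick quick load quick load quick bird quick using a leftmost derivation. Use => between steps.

S => bird load V => bird load T => bird load V T => bird load T T => bird load V quick quick T => bird load T quick quick T => bird load bird quick quick quick T => bird load bird quick quick quick V T => bird load bird quick quick quick load quick T => bird load bird quick quick quick load quick V T => bird load bird quick quick quick load quick load quick T => bird load bird quick quick quick load quick load quick bird quick

S => bird load V   [S ::= bird load V]
bird load V => bird load T   [V ::= T]
bird load T => bird load V T   [T ::= V T]
bird load V T => bird load T T   [V ::= T]
bird load T T => bird load V quick quick T   [T ::= V quick quick]
bird load V quick quick T => bird load T quick quick T   [V ::= T]
bird load T quick quick T => bird load bird quick quick quick T   [T ::= bird quick]
bird load bird quick quick quick T => bird load bird quick quick quick V T   [T ::= V T]
bird load bird quick quick quick V T => bird load bird quick quick quick load quick T   [V ::= load quick]
bird load bird quick quick quick load quick T => bird load bird quick quick quick load quick V T   [T ::= V T]
bird load bird quick quick quick load quick V T => bird load bird quick quick quick load quick load quick T   [V ::= load quick]
bird load bird quick quick quick load quick load quick T => bird load bird quick quick quick load quick load quick bird quick   [T ::= bird quick]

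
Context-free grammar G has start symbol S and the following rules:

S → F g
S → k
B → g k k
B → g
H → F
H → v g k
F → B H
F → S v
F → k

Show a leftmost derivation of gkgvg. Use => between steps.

S => Fg => BHg => gHg => gFg => gSvg => gFgvg => gkgvg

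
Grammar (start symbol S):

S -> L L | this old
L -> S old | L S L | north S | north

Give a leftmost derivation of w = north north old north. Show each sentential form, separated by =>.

S => L L => S old L => L L old L => north L old L => north north old L => north north old north

S => L L   [S -> L L]
L L => S old L   [L -> S old]
S old L => L L old L   [S -> L L]
L L old L => north L old L   [L -> north]
north L old L => north north old L   [L -> north]
north north old L => north north old north   [L -> north]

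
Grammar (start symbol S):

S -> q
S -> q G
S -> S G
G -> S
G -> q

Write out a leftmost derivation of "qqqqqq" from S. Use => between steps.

S => qG => qS => qqG => qqS => qqSG => qqSGG => qqSGGG => qqqGGG => qqqSGG => qqqqGG => qqqqqG => qqqqqq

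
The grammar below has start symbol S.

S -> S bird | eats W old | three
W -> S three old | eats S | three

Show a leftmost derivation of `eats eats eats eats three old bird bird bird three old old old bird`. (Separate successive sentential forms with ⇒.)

S ⇒ S bird   [S -> S bird]
S bird ⇒ eats W old bird   [S -> eats W old]
eats W old bird ⇒ eats eats S old bird   [W -> eats S]
eats eats S old bird ⇒ eats eats eats W old old bird   [S -> eats W old]
eats eats eats W old old bird ⇒ eats eats eats S three old old old bird   [W -> S three old]
eats eats eats S three old old old bird ⇒ eats eats eats S bird three old old old bird   [S -> S bird]
eats eats eats S bird three old old old bird ⇒ eats eats eats S bird bird three old old old bird   [S -> S bird]
eats eats eats S bird bird three old old old bird ⇒ eats eats eats S bird bird bird three old old old bird   [S -> S bird]
eats eats eats S bird bird bird three old old old bird ⇒ eats eats eats eats W old bird bird bird three old old old bird   [S -> eats W old]
eats eats eats eats W old bird bird bird three old old old bird ⇒ eats eats eats eats three old bird bird bird three old old old bird   [W -> three]

S ⇒ S bird ⇒ eats W old bird ⇒ eats eats S old bird ⇒ eats eats eats W old old bird ⇒ eats eats eats S three old old old bird ⇒ eats eats eats S bird three old old old bird ⇒ eats eats eats S bird bird three old old old bird ⇒ eats eats eats S bird bird bird three old old old bird ⇒ eats eats eats eats W old bird bird bird three old old old bird ⇒ eats eats eats eats three old bird bird bird three old old old bird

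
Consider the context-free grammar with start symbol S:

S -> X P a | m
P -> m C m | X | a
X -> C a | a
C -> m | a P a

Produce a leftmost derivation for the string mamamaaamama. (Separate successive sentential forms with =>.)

S=>XPa=>CaPa=>maPa=>mamCma=>mamaPama=>mamamCmama=>mamamaPamama=>mamamaaamama

S => XPa   [S -> X P a]
XPa => CaPa   [X -> C a]
CaPa => maPa   [C -> m]
maPa => mamCma   [P -> m C m]
mamCma => mamaPama   [C -> a P a]
mamaPama => mamamCmama   [P -> m C m]
mamamCmama => mamamaPamama   [C -> a P a]
mamamaPamama => mamamaaamama   [P -> a]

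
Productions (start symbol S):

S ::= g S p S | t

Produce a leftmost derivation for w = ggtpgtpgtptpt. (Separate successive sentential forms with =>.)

S => gSpS => ggSpSpS => ggtpSpS => ggtpgSpSpS => ggtpgtpSpS => ggtpgtpgSpSpS => ggtpgtpgtpSpS => ggtpgtpgtptpS => ggtpgtpgtptpt

S => gSpS   [S ::= g S p S]
gSpS => ggSpSpS   [S ::= g S p S]
ggSpSpS => ggtpSpS   [S ::= t]
ggtpSpS => ggtpgSpSpS   [S ::= g S p S]
ggtpgSpSpS => ggtpgtpSpS   [S ::= t]
ggtpgtpSpS => ggtpgtpgSpSpS   [S ::= g S p S]
ggtpgtpgSpSpS => ggtpgtpgtpSpS   [S ::= t]
ggtpgtpgtpSpS => ggtpgtpgtptpS   [S ::= t]
ggtpgtpgtptpS => ggtpgtpgtptpt   [S ::= t]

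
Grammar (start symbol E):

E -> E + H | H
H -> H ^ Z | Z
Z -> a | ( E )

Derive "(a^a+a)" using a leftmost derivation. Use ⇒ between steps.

E ⇒ H ⇒ Z ⇒ (E) ⇒ (E+H) ⇒ (H+H) ⇒ (H^Z+H) ⇒ (Z^Z+H) ⇒ (a^Z+H) ⇒ (a^a+H) ⇒ (a^a+Z) ⇒ (a^a+a)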